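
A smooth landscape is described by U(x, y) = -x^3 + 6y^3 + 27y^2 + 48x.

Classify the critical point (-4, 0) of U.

The mixed partial ∂²U/∂x∂y is 0, so the Hessian at any point is diag(U_xx, U_yy) = diag(-6x, 18(2y + 3)).
At (-4, 0): H = diag(24, 54).
Both eigenvalues are positive, so H is positive definite: a local minimum.

local minimum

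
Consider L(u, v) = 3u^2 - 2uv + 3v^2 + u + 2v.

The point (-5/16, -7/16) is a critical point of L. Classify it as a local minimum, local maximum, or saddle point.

The Hessian of L is constant: H = [[6, -2], [-2, 6]].
det(H) = 6·6 − (-2)² = 32.
det(H) > 0 and tr(H) = 12 > 0, so H is positive definite and the point is a local minimum.

local minimum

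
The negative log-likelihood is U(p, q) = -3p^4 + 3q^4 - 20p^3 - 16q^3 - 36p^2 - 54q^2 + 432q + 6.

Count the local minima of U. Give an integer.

2

U separates as a function of p plus a function of q, so ∇U=0 decouples.
∂U/∂p = -12p(p + 2)(p + 3) = 0 at p ∈ {-3, -2, 0}; ∂U/∂q = 12(q - 4)(q - 3)(q + 3) = 0 at q ∈ {-3, 3, 4}.
The Hessian is diagonal: diag(U_pp, U_qq). Second derivatives: U_pp(-3)=-36, U_pp(-2)=24, U_pp(0)=-72; U_qq(-3)=504, U_qq(3)=-72, U_qq(4)=84.
Local minima occur where both diagonal entries positive: (-2, -3), (-2, 4). Count: 2.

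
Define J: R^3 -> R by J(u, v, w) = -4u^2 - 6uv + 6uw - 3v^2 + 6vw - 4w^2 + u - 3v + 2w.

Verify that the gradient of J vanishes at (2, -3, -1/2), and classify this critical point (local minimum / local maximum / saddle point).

local maximum

∇J = (-8u - 6v + 6w + 1, -6u - 6v + 6w - 3, 6u + 6v - 8w + 2); substituting (2, -3, -1/2) gives ∇J = (0, 0, 0), so (2, -3, -1/2) is indeed a critical point.
The Hessian is constant: H = [[-8, -6, 6], [-6, -6, 6], [6, 6, -8]].
Leading principal minors: Δ₁ = -8, Δ₂ = 12, Δ₃ = -24.
The minors alternate sign starting negative (−, +, −), so H is negative definite: a local maximum.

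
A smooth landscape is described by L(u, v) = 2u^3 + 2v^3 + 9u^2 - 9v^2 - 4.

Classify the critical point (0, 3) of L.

The mixed partial ∂²L/∂u∂v is 0, so the Hessian at any point is diag(L_uu, L_vv) = diag(6(2u + 3), 6(2v - 3)).
At (0, 3): H = diag(18, 18).
Both eigenvalues are positive, so H is positive definite: a local minimum.

local minimum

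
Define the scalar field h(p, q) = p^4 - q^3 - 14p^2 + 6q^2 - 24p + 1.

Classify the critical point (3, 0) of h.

local minimum

The mixed partial ∂²h/∂p∂q is 0, so the Hessian at any point is diag(h_pp, h_qq) = diag(4(3p^2 - 7), 6(-q + 2)).
At (3, 0): H = diag(80, 12).
Both eigenvalues are positive, so H is positive definite: a local minimum.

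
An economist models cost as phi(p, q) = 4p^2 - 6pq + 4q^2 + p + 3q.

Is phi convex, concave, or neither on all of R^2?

convex

phi is quadratic, so its Hessian is the constant matrix H = [[8, -6], [-6, 8]].
det(H) = 28, tr(H) = 16.
det(H) > 0 and tr(H) > 0, so H is positive definite everywhere: convex.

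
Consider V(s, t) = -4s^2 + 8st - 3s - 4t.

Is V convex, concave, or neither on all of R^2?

V is quadratic, so its Hessian is the constant matrix H = [[-8, 8], [8, 0]].
det(H) = -64, tr(H) = -8.
det(H) < 0, so H is indefinite: neither convex nor concave.

neither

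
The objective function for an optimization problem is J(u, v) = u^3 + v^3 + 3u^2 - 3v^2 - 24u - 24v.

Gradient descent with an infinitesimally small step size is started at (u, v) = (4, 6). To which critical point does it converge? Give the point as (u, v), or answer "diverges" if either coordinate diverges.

(2, 4)

J is separable, so gradient descent decouples: u follows -∂J/∂u, v follows -∂J/∂v.
∂J/∂u = 3(u - 2)(u + 4); at u=4 this is 48, so u decreases.
∂J/∂v = 3(v - 4)(v + 2); at v=6 this is 48, so v decreases.
u converges to its nearest critical value 2 (a local min of the u-part); v converges to 4. The iterate converges to (2, 4).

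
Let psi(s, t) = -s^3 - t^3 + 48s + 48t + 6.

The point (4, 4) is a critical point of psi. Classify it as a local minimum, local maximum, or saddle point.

local maximum

The mixed partial ∂²psi/∂s∂t is 0, so the Hessian at any point is diag(psi_ss, psi_tt) = diag(-6s, -6t).
At (4, 4): H = diag(-24, -24).
Both eigenvalues are negative, so H is negative definite: a local maximum.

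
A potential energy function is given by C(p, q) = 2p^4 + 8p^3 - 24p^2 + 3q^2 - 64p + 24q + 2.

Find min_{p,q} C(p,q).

-174

C(p,q) separates as A(p) + B(q) + 2, so its minimum is min A + min B + 2.
A'(p) = 8(p - 2)(p + 1)(p + 4) vanishes at p ∈ {-4, -1, 2}; B'(q) = 6q + 24 vanishes at q ∈ {-4}.
Local minima of A (where A''>0): A(-4)=-128, A(2)=-128. Local minima of B: B(-4)=-48.
So the global minimum of C is A(-4) + B(-4) + 2 = -128 − 48 + 2 = -174, attained at (-4, -4).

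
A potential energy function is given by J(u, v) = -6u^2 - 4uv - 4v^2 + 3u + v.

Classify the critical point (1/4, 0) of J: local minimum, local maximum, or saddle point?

The Hessian of J is constant: H = [[-12, -4], [-4, -8]].
det(H) = (-12)·(-8) − (-4)² = 80.
det(H) > 0 and tr(H) = -20 < 0, so H is negative definite and the point is a local maximum.

local maximum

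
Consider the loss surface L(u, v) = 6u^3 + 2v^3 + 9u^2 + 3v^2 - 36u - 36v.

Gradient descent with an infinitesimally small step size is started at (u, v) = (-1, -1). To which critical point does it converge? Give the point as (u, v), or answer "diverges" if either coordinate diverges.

(1, 2)

L is separable, so gradient descent decouples: u follows -∂L/∂u, v follows -∂L/∂v.
∂L/∂u = 18(u - 1)(u + 2); at u=-1 this is -36, so u increases.
∂L/∂v = 6(v - 2)(v + 3); at v=-1 this is -36, so v increases.
u converges to its nearest critical value 1 (a local min of the u-part); v converges to 2. The iterate converges to (1, 2).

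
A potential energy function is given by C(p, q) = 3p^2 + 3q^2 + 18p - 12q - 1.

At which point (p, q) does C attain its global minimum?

C(p,q) separates as A(p) + B(q) − 1, so its minimum is min A + min B − 1.
A'(p) = 6p + 18 vanishes at p ∈ {-3}; B'(q) = 6q - 12 vanishes at q ∈ {2}.
Local minima of A (where A''>0): A(-3)=-27. Local minima of B: B(2)=-12.
So the global minimum of C is A(-3) + B(2) − 1 = -27 − 12 − 1 = -40, attained at (-3, 2).

(-3, 2)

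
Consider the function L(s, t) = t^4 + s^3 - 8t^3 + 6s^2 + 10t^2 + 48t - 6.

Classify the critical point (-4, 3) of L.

local maximum

The mixed partial ∂²L/∂s∂t is 0, so the Hessian at any point is diag(L_ss, L_tt) = diag(6(s + 2), 4(3t^2 - 12t + 5)).
At (-4, 3): H = diag(-12, -16).
Both eigenvalues are negative, so H is negative definite: a local maximum.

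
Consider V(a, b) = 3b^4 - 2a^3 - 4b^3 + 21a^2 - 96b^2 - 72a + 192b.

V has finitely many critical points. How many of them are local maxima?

V separates as a function of a plus a function of b, so ∇V=0 decouples.
∂V/∂a = -6(a - 4)(a - 3) = 0 at a ∈ {3, 4}; ∂V/∂b = 12(b - 4)(b - 1)(b + 4) = 0 at b ∈ {-4, 1, 4}.
The Hessian is diagonal: diag(V_aa, V_bb). Second derivatives: V_aa(3)=6, V_aa(4)=-6; V_bb(-4)=480, V_bb(1)=-180, V_bb(4)=288.
Local maxima occur where both diagonal entries negative: (4, 1). Count: 1.

1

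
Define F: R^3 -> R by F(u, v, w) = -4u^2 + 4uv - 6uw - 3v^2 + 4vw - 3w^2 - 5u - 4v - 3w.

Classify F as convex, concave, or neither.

F is quadratic, so its Hessian is the constant matrix H = [[-8, 4, -6], [4, -6, 4], [-6, 4, -6]].
Leading principal minors: -8, 32, -40.
Signs alternate −, +, − ⇒ H ≺ 0 ⇒ concave.

concave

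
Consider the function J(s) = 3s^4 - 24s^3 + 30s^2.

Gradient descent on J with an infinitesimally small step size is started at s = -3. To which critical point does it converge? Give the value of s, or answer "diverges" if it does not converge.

0

J'(s) = 12s(s - 5)(s - 1), so J'(-3) = -1152.
Gradient descent moves in the -J' direction, i.e. s is increasing.
The nearest critical point in that direction is s = 0, where J'' = 60 > 0 (a local minimum). The iterate converges there.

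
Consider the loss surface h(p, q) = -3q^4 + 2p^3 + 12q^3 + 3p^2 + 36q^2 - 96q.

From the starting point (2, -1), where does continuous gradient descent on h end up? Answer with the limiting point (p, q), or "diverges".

h is separable, so gradient descent decouples: p follows -∂h/∂p, q follows -∂h/∂q.
∂h/∂p = 6p(p + 1); at p=2 this is 36, so p decreases.
∂h/∂q = -12(q - 4)(q - 1)(q + 2); at q=-1 this is -120, so q increases.
p converges to its nearest critical value 0 (a local min of the p-part); q converges to 1. The iterate converges to (0, 1).

(0, 1)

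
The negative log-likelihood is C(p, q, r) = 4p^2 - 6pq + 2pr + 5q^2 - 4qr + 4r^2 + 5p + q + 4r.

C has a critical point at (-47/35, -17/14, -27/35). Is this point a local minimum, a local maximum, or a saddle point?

The Hessian is constant: H = [[8, -6, 2], [-6, 10, -4], [2, -4, 8]].
Leading principal minors: Δ₁ = 8, Δ₂ = 44, Δ₃ = 280.
All leading minors are positive, so H is positive definite: a local minimum.

local minimum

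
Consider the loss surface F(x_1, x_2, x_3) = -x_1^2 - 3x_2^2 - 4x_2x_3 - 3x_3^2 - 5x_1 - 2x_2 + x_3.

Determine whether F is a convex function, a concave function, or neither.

F is quadratic, so its Hessian is the constant matrix H = [[-2, 0, 0], [0, -6, -4], [0, -4, -6]].
Leading principal minors: -2, 12, -40.
Signs alternate −, +, − ⇒ H ≺ 0 ⇒ concave.

concave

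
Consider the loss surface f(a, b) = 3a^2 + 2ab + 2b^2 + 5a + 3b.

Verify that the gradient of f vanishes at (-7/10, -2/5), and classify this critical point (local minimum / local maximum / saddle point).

local minimum

∇f = (6a + 2b + 5, 2a + 4b + 3); substituting (-7/10, -2/5) gives ∇f = (0, 0), so (-7/10, -2/5) is indeed a critical point.
The Hessian of f is constant: H = [[6, 2], [2, 4]].
det(H) = 6·4 − 2² = 20.
det(H) > 0 and tr(H) = 10 > 0, so H is positive definite and the point is a local minimum.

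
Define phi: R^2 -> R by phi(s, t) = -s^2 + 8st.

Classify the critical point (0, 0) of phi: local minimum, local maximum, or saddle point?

saddle point

The Hessian of phi is constant: H = [[-2, 8], [8, 0]].
det(H) = (-2)·0 − 8² = -64.
Since det(H) < 0, H is indefinite and the critical point is a saddle point.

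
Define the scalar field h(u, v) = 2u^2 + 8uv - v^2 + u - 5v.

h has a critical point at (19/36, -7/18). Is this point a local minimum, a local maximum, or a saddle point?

saddle point

The Hessian of h is constant: H = [[4, 8], [8, -2]].
det(H) = 4·(-2) − 8² = -72.
Since det(H) < 0, H is indefinite and the critical point is a saddle point.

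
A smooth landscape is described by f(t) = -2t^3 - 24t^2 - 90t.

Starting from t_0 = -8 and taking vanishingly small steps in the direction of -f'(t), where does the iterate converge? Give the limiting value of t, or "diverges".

-5

f'(t) = -6(t + 3)(t + 5), so f'(-8) = -90.
Gradient descent moves in the -f' direction, i.e. t is increasing.
The nearest critical point in that direction is t = -5, where f'' = 12 > 0 (a local minimum). The iterate converges there.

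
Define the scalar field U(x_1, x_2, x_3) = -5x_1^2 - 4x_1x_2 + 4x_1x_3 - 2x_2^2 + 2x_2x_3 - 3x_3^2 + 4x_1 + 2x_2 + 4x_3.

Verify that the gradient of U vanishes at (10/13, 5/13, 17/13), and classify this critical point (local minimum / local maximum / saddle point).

local maximum

∇U = (-10x_1 - 4x_2 + 4x_3 + 4, -4x_1 - 4x_2 + 2x_3 + 2, 4x_1 + 2x_2 - 6x_3 + 4); substituting (10/13, 5/13, 17/13) gives ∇U = (0, 0, 0), so (10/13, 5/13, 17/13) is indeed a critical point.
The Hessian is constant: H = [[-10, -4, 4], [-4, -4, 2], [4, 2, -6]].
Leading principal minors: Δ₁ = -10, Δ₂ = 24, Δ₃ = -104.
The minors alternate sign starting negative (−, +, −), so H is negative definite: a local maximum.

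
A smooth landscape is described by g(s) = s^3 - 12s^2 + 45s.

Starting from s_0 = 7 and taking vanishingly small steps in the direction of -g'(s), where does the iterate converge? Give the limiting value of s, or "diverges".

g'(s) = 3(s - 5)(s - 3), so g'(7) = 24.
Gradient descent moves in the -g' direction, i.e. s is decreasing.
The nearest critical point in that direction is s = 5, where g'' = 6 > 0 (a local minimum). The iterate converges there.

5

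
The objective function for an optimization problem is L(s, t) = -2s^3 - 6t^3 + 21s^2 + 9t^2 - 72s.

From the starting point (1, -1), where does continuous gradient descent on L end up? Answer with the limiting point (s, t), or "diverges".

L is separable, so gradient descent decouples: s follows -∂L/∂s, t follows -∂L/∂t.
∂L/∂s = -6(s - 4)(s - 3); at s=1 this is -36, so s increases.
∂L/∂t = -18t(t - 1); at t=-1 this is -36, so t increases.
s converges to its nearest critical value 3 (a local min of the s-part); t converges to 0. The iterate converges to (3, 0).

(3, 0)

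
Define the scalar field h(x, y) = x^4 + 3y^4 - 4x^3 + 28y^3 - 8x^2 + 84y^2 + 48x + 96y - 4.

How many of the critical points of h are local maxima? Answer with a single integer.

h separates as a function of x plus a function of y, so ∇h=0 decouples.
∂h/∂x = 4(x - 3)(x - 2)(x + 2) = 0 at x ∈ {-2, 2, 3}; ∂h/∂y = 12(y + 1)(y + 2)(y + 4) = 0 at y ∈ {-4, -2, -1}.
The Hessian is diagonal: diag(h_xx, h_yy). Second derivatives: h_xx(-2)=80, h_xx(2)=-16, h_xx(3)=20; h_yy(-4)=72, h_yy(-2)=-24, h_yy(-1)=36.
Local maxima occur where both diagonal entries negative: (2, -2). Count: 1.

1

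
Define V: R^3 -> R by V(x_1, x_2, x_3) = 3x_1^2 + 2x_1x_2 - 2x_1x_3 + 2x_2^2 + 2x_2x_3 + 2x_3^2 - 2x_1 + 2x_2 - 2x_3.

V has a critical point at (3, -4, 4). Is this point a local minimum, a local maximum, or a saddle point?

local minimum

The Hessian is constant: H = [[6, 2, -2], [2, 4, 2], [-2, 2, 4]].
Leading principal minors: Δ₁ = 6, Δ₂ = 20, Δ₃ = 24.
All leading minors are positive, so H is positive definite: a local minimum.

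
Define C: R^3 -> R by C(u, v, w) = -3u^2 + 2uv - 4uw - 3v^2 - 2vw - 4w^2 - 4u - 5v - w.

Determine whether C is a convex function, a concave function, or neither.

concave

C is quadratic, so its Hessian is the constant matrix H = [[-6, 2, -4], [2, -6, -2], [-4, -2, -8]].
Leading principal minors: -6, 32, -104.
Signs alternate −, +, − ⇒ H ≺ 0 ⇒ concave.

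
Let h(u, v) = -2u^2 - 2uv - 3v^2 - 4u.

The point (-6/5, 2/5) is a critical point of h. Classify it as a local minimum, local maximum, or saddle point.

The Hessian of h is constant: H = [[-4, -2], [-2, -6]].
det(H) = (-4)·(-6) − (-2)² = 20.
det(H) > 0 and tr(H) = -10 < 0, so H is negative definite and the point is a local maximum.

local maximum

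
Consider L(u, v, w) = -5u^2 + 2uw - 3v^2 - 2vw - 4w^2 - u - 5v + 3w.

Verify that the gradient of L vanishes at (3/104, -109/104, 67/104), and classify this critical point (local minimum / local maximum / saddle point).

∇L = (-10u + 2w - 1, -6v - 2w - 5, 2u - 2v - 8w + 3); substituting (3/104, -109/104, 67/104) gives ∇L = (0, 0, 0), so (3/104, -109/104, 67/104) is indeed a critical point.
The Hessian is constant: H = [[-10, 0, 2], [0, -6, -2], [2, -2, -8]].
Leading principal minors: Δ₁ = -10, Δ₂ = 60, Δ₃ = -416.
The minors alternate sign starting negative (−, +, −), so H is negative definite: a local maximum.

local maximum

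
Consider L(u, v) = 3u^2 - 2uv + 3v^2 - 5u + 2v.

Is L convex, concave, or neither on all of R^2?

convex

L is quadratic, so its Hessian is the constant matrix H = [[6, -2], [-2, 6]].
det(H) = 32, tr(H) = 12.
det(H) > 0 and tr(H) > 0, so H is positive definite everywhere: convex.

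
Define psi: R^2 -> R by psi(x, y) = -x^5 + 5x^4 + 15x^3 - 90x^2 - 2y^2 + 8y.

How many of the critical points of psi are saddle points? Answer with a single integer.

2

psi separates as a function of x plus a function of y, so ∇psi=0 decouples.
∂psi/∂x = -5x(x - 4)(x - 3)(x + 3) = 0 at x ∈ {-3, 0, 3, 4}; ∂psi/∂y = -4(y - 2) = 0 at y ∈ {2}.
The Hessian is diagonal: diag(psi_xx, psi_yy). Second derivatives: psi_xx(-3)=630, psi_xx(0)=-180, psi_xx(3)=90, psi_xx(4)=-140; psi_yy(2)=-4.
Saddle points occur where the two diagonal entries have opposite signs: (-3, 2), (3, 2). Count: 2.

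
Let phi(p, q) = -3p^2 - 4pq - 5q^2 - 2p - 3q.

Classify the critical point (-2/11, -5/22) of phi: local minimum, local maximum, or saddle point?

local maximum

The Hessian of phi is constant: H = [[-6, -4], [-4, -10]].
det(H) = (-6)·(-10) − (-4)² = 44.
det(H) > 0 and tr(H) = -16 < 0, so H is negative definite and the point is a local maximum.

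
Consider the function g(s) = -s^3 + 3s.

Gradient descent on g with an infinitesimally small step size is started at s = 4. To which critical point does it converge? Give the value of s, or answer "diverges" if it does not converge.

g'(s) = -3(s - 1)(s + 1), so g'(4) = -45.
Gradient descent moves in the -g' direction, i.e. s is increasing.
There is no critical point above s=4, and g' keeps the same sign, so the iterate runs off to +∞.

diverges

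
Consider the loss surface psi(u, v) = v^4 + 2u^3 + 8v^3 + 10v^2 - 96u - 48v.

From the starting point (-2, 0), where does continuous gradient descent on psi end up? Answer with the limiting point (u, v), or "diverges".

(4, 1)

psi is separable, so gradient descent decouples: u follows -∂psi/∂u, v follows -∂psi/∂v.
∂psi/∂u = 6(u - 4)(u + 4); at u=-2 this is -72, so u increases.
∂psi/∂v = 4(v - 1)(v + 3)(v + 4); at v=0 this is -48, so v increases.
u converges to its nearest critical value 4 (a local min of the u-part); v converges to 1. The iterate converges to (4, 1).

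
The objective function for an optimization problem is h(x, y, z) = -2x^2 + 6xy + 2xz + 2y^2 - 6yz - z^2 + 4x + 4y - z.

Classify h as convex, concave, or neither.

h is quadratic, so its Hessian is the constant matrix H = [[-4, 6, 2], [6, 4, -6], [2, -6, -2]].
Leading principal minors: -4, -52, 88.
Neither pattern holds ⇒ H is indefinite ⇒ neither convex nor concave.

neither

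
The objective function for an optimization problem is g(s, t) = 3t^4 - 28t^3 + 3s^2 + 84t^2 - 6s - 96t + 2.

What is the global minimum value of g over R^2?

g(s,t) separates as P(s) + Q(t) + 2, so its minimum is min P + min Q + 2.
P'(s) = 6s - 6 vanishes at s ∈ {1}; Q'(t) = 12(t - 4)(t - 2)(t - 1) vanishes at t ∈ {1, 2, 4}.
Local minima of P (where P''>0): P(1)=-3. Local minima of Q: Q(1)=-37, Q(4)=-64.
So the global minimum of g is P(1) + Q(4) + 2 = -3 − 64 + 2 = -65, attained at (1, 4).

-65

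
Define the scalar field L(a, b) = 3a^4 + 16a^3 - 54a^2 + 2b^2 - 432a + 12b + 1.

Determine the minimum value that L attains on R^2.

L(a,b) separates as P(a) + Q(b) + 1, so its minimum is min P + min Q + 1.
P'(a) = 12(a - 3)(a + 3)(a + 4) vanishes at a ∈ {-4, -3, 3}; Q'(b) = 4b + 12 vanishes at b ∈ {-3}.
Local minima of P (where P''>0): P(-4)=608, P(3)=-1107. Local minima of Q: Q(-3)=-18.
So the global minimum of L is P(3) + Q(-3) + 1 = -1107 − 18 + 1 = -1124, attained at (3, -3).

-1124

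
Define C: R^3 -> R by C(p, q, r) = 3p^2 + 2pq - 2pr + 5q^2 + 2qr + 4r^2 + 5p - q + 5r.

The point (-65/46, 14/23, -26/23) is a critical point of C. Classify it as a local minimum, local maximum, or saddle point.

local minimum

The Hessian is constant: H = [[6, 2, -2], [2, 10, 2], [-2, 2, 8]].
Leading principal minors: Δ₁ = 6, Δ₂ = 56, Δ₃ = 368.
All leading minors are positive, so H is positive definite: a local minimum.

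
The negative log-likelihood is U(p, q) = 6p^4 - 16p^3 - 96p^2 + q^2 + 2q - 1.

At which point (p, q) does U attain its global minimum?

U(p,q) separates as A(p) + B(q) − 1, so its minimum is min A + min B − 1.
A'(p) = 24p(p - 4)(p + 2) vanishes at p ∈ {-2, 0, 4}; B'(q) = 2q + 2 vanishes at q ∈ {-1}.
Local minima of A (where A''>0): A(-2)=-160, A(4)=-1024. Local minima of B: B(-1)=-1.
So the global minimum of U is A(4) + B(-1) − 1 = -1024 − 1 − 1 = -1026, attained at (4, -1).

(4, -1)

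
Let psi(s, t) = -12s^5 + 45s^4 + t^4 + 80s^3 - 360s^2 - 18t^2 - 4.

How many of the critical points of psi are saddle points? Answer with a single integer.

psi separates as a function of s plus a function of t, so ∇psi=0 decouples.
∂psi/∂s = -60s(s - 3)(s - 2)(s + 2) = 0 at s ∈ {-2, 0, 2, 3}; ∂psi/∂t = 4t(t - 3)(t + 3) = 0 at t ∈ {-3, 0, 3}.
The Hessian is diagonal: diag(psi_ss, psi_tt). Second derivatives: psi_ss(-2)=2400, psi_ss(0)=-720, psi_ss(2)=480, psi_ss(3)=-900; psi_tt(-3)=72, psi_tt(0)=-36, psi_tt(3)=72.
Saddle points occur where the two diagonal entries have opposite signs: (-2, 0), (0, -3), (0, 3), (2, 0), (3, -3), (3, 3). Count: 6.

6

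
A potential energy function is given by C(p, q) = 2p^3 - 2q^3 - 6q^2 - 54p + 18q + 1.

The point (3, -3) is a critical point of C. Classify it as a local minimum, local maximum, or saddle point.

local minimum

The mixed partial ∂²C/∂p∂q is 0, so the Hessian at any point is diag(C_pp, C_qq) = diag(12p, -12(q + 1)).
At (3, -3): H = diag(36, 24).
Both eigenvalues are positive, so H is positive definite: a local minimum.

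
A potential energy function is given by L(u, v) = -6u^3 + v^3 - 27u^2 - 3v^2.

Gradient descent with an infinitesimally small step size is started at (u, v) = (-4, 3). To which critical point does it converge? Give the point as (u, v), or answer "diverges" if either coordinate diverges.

L is separable, so gradient descent decouples: u follows -∂L/∂u, v follows -∂L/∂v.
∂L/∂u = -18u(u + 3); at u=-4 this is -72, so u increases.
∂L/∂v = 3v(v - 2); at v=3 this is 9, so v decreases.
u converges to its nearest critical value -3 (a local min of the u-part); v converges to 2. The iterate converges to (-3, 2).

(-3, 2)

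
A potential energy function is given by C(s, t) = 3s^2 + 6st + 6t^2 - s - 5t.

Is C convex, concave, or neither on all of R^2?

C is quadratic, so its Hessian is the constant matrix H = [[6, 6], [6, 12]].
det(H) = 36, tr(H) = 18.
det(H) > 0 and tr(H) > 0, so H is positive definite everywhere: convex.

convex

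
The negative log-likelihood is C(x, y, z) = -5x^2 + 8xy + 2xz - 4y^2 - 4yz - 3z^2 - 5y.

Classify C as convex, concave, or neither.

concave

C is quadratic, so its Hessian is the constant matrix H = [[-10, 8, 2], [8, -8, -4], [2, -4, -6]].
Leading principal minors: -10, 16, -32.
Signs alternate −, +, − ⇒ H ≺ 0 ⇒ concave.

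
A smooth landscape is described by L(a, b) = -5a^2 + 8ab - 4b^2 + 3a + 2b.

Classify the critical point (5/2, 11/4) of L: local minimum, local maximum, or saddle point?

local maximum

The Hessian of L is constant: H = [[-10, 8], [8, -8]].
det(H) = (-10)·(-8) − 8² = 16.
det(H) > 0 and tr(H) = -18 < 0, so H is negative definite and the point is a local maximum.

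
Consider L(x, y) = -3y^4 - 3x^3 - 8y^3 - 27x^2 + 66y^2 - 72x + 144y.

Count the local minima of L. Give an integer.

1

L separates as a function of x plus a function of y, so ∇L=0 decouples.
∂L/∂x = -9(x + 2)(x + 4) = 0 at x ∈ {-4, -2}; ∂L/∂y = -12(y - 3)(y + 1)(y + 4) = 0 at y ∈ {-4, -1, 3}.
The Hessian is diagonal: diag(L_xx, L_yy). Second derivatives: L_xx(-4)=18, L_xx(-2)=-18; L_yy(-4)=-252, L_yy(-1)=144, L_yy(3)=-336.
Local minima occur where both diagonal entries positive: (-4, -1). Count: 1.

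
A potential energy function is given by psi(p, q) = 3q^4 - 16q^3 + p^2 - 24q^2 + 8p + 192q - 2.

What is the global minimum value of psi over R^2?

psi(p,q) separates as A(p) + B(q) − 2, so its minimum is min A + min B − 2.
A'(p) = 2p + 8 vanishes at p ∈ {-4}; B'(q) = 12(q - 4)(q - 2)(q + 2) vanishes at q ∈ {-2, 2, 4}.
Local minima of A (where A''>0): A(-4)=-16. Local minima of B: B(-2)=-304, B(4)=128.
So the global minimum of psi is A(-4) + B(-2) − 2 = -16 − 304 − 2 = -322, attained at (-4, -2).

-322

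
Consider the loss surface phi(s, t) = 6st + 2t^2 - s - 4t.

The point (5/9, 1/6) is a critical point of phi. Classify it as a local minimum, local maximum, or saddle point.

The Hessian of phi is constant: H = [[0, 6], [6, 4]].
det(H) = 0·4 − 6² = -36.
Since det(H) < 0, H is indefinite and the critical point is a saddle point.

saddle point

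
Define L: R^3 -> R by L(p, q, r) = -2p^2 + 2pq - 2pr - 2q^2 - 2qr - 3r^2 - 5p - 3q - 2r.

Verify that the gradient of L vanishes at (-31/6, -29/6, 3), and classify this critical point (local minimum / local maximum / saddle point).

∇L = (-4p + 2q - 2r - 5, 2p - 4q - 2r - 3, -2p - 2q - 6r - 2); substituting (-31/6, -29/6, 3) gives ∇L = (0, 0, 0), so (-31/6, -29/6, 3) is indeed a critical point.
The Hessian is constant: H = [[-4, 2, -2], [2, -4, -2], [-2, -2, -6]].
Leading principal minors: Δ₁ = -4, Δ₂ = 12, Δ₃ = -24.
The minors alternate sign starting negative (−, +, −), so H is negative definite: a local maximum.

local maximum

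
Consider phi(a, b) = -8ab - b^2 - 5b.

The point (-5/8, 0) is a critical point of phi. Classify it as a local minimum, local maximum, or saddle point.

The Hessian of phi is constant: H = [[0, -8], [-8, -2]].
det(H) = 0·(-2) − (-8)² = -64.
Since det(H) < 0, H is indefinite and the critical point is a saddle point.

saddle point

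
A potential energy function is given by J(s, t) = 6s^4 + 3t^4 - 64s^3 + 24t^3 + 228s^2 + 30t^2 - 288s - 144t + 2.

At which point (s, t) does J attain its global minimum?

J(s,t) separates as P(s) + Q(t) + 2, so its minimum is min P + min Q + 2.
P'(s) = 24(s - 4)(s - 3)(s - 1) vanishes at s ∈ {1, 3, 4}; Q'(t) = 12(t - 1)(t + 3)(t + 4) vanishes at t ∈ {-4, -3, 1}.
Local minima of P (where P''>0): P(1)=-118, P(4)=-64. Local minima of Q: Q(-4)=288, Q(1)=-87.
So the global minimum of J is P(1) + Q(1) + 2 = -118 − 87 + 2 = -203, attained at (1, 1).

(1, 1)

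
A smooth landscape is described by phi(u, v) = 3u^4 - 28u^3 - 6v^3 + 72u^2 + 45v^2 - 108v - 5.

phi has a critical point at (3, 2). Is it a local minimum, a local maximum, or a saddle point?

saddle point

The mixed partial ∂²phi/∂u∂v is 0, so the Hessian at any point is diag(phi_uu, phi_vv) = diag(12(3u^2 - 14u + 12), 18(-2v + 5)).
At (3, 2): H = diag(-36, 18).
The eigenvalues have opposite signs, so H is indefinite: a saddle point.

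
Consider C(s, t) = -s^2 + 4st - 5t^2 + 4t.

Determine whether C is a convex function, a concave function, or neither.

concave

C is quadratic, so its Hessian is the constant matrix H = [[-2, 4], [4, -10]].
det(H) = 4, tr(H) = -12.
det(H) > 0 and tr(H) < 0, so H is negative definite everywhere: concave.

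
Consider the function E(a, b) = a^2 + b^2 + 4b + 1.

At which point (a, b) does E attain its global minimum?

E(a,b) separates as P(a) + Q(b) + 1, so its minimum is min P + min Q + 1.
P'(a) = 2a vanishes at a ∈ {0}; Q'(b) = 2b + 4 vanishes at b ∈ {-2}.
Local minima of P (where P''>0): P(0)=0. Local minima of Q: Q(-2)=-4.
So the global minimum of E is P(0) + Q(-2) + 1 = 0 − 4 + 1 = -3, attained at (0, -2).

(0, -2)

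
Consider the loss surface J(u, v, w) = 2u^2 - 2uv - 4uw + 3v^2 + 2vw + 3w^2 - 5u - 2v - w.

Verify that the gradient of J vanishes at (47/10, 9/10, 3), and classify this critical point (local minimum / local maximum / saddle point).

local minimum

∇J = (4u - 2v - 4w - 5, -2u + 6v + 2w - 2, -4u + 2v + 6w - 1); substituting (47/10, 9/10, 3) gives ∇J = (0, 0, 0), so (47/10, 9/10, 3) is indeed a critical point.
The Hessian is constant: H = [[4, -2, -4], [-2, 6, 2], [-4, 2, 6]].
Leading principal minors: Δ₁ = 4, Δ₂ = 20, Δ₃ = 40.
All leading minors are positive, so H is positive definite: a local minimum.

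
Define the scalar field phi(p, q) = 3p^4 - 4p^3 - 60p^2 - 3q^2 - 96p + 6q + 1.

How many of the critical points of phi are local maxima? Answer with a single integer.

phi separates as a function of p plus a function of q, so ∇phi=0 decouples.
∂phi/∂p = 12(p - 4)(p + 1)(p + 2) = 0 at p ∈ {-2, -1, 4}; ∂phi/∂q = -6(q - 1) = 0 at q ∈ {1}.
The Hessian is diagonal: diag(phi_pp, phi_qq). Second derivatives: phi_pp(-2)=72, phi_pp(-1)=-60, phi_pp(4)=360; phi_qq(1)=-6.
Local maxima occur where both diagonal entries negative: (-1, 1). Count: 1.

1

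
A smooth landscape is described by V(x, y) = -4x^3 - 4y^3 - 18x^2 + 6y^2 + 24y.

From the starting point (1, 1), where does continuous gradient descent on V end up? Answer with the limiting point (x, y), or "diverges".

diverges

V is separable, so gradient descent decouples: x follows -∂V/∂x, y follows -∂V/∂y.
∂V/∂x = -12x(x + 3); at x=1 this is -48, so x increases.
∂V/∂y = -12(y - 2)(y + 1); at y=1 this is 24, so y decreases.
The x-coordinate has no critical point in that direction and runs off to infinity.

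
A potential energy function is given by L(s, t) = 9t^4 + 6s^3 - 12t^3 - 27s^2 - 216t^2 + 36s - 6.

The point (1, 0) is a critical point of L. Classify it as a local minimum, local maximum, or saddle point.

The mixed partial ∂²L/∂s∂t is 0, so the Hessian at any point is diag(L_ss, L_tt) = diag(18(2s - 3), 36(3t^2 - 2t - 12)).
At (1, 0): H = diag(-18, -432).
Both eigenvalues are negative, so H is negative definite: a local maximum.

local maximum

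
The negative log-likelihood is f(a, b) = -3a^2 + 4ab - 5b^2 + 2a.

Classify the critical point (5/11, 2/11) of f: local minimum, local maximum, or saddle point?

local maximum

The Hessian of f is constant: H = [[-6, 4], [4, -10]].
det(H) = (-6)·(-10) − 4² = 44.
det(H) > 0 and tr(H) = -16 < 0, so H is negative definite and the point is a local maximum.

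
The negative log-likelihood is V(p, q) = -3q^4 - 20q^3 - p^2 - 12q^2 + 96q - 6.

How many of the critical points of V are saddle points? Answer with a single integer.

V separates as a function of p plus a function of q, so ∇V=0 decouples.
∂V/∂p = -2p = 0 at p ∈ {0}; ∂V/∂q = -12(q - 1)(q + 2)(q + 4) = 0 at q ∈ {-4, -2, 1}.
The Hessian is diagonal: diag(V_pp, V_qq). Second derivatives: V_pp(0)=-2; V_qq(-4)=-120, V_qq(-2)=72, V_qq(1)=-180.
Saddle points occur where the two diagonal entries have opposite signs: (0, -2). Count: 1.

1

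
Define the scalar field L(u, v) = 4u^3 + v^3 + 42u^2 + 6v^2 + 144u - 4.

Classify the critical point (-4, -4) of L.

local maximum

The mixed partial ∂²L/∂u∂v is 0, so the Hessian at any point is diag(L_uu, L_vv) = diag(12(2u + 7), 6(v + 2)).
At (-4, -4): H = diag(-12, -12).
Both eigenvalues are negative, so H is negative definite: a local maximum.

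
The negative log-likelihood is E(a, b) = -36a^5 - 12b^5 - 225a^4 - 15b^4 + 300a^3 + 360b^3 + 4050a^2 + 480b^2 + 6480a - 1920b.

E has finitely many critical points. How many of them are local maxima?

E separates as a function of a plus a function of b, so ∇E=0 decouples.
∂E/∂a = -180(a - 3)(a + 1)(a + 3)(a + 4) = 0 at a ∈ {-4, -3, -1, 3}; ∂E/∂b = -60(b - 4)(b - 1)(b + 2)(b + 4) = 0 at b ∈ {-4, -2, 1, 4}.
The Hessian is diagonal: diag(E_aa, E_bb). Second derivatives: E_aa(-4)=3780, E_aa(-3)=-2160, E_aa(-1)=4320, E_aa(3)=-30240; E_bb(-4)=4800, E_bb(-2)=-2160, E_bb(1)=2700, E_bb(4)=-8640.
Local maxima occur where both diagonal entries negative: (-3, -2), (-3, 4), (3, -2), (3, 4). Count: 4.

4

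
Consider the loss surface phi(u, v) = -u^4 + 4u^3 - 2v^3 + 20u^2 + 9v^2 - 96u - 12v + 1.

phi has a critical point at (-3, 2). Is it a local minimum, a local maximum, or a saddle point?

The mixed partial ∂²phi/∂u∂v is 0, so the Hessian at any point is diag(phi_uu, phi_vv) = diag(4(-3u^2 + 6u + 10), 6(-2v + 3)).
At (-3, 2): H = diag(-140, -6).
Both eigenvalues are negative, so H is negative definite: a local maximum.

local maximum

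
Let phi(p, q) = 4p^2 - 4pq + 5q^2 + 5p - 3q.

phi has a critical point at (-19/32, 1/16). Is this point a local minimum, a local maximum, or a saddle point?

local minimum

The Hessian of phi is constant: H = [[8, -4], [-4, 10]].
det(H) = 8·10 − (-4)² = 64.
det(H) > 0 and tr(H) = 18 > 0, so H is positive definite and the point is a local minimum.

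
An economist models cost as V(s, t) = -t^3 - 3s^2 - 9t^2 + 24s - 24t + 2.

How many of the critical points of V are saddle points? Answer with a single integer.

V separates as a function of s plus a function of t, so ∇V=0 decouples.
∂V/∂s = -6(s - 4) = 0 at s ∈ {4}; ∂V/∂t = -3(t + 2)(t + 4) = 0 at t ∈ {-4, -2}.
The Hessian is diagonal: diag(V_ss, V_tt). Second derivatives: V_ss(4)=-6; V_tt(-4)=6, V_tt(-2)=-6.
Saddle points occur where the two diagonal entries have opposite signs: (4, -4). Count: 1.

1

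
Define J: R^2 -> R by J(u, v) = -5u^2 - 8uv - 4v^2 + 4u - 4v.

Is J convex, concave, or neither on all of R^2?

J is quadratic, so its Hessian is the constant matrix H = [[-10, -8], [-8, -8]].
det(H) = 16, tr(H) = -18.
det(H) > 0 and tr(H) < 0, so H is negative definite everywhere: concave.

concave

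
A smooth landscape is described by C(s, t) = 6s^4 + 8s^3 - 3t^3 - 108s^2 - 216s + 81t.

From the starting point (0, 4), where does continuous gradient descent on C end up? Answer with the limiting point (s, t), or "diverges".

diverges

C is separable, so gradient descent decouples: s follows -∂C/∂s, t follows -∂C/∂t.
∂C/∂s = 24(s - 3)(s + 1)(s + 3); at s=0 this is -216, so s increases.
∂C/∂t = -9(t - 3)(t + 3); at t=4 this is -63, so t increases.
The t-coordinate has no critical point in that direction and runs off to infinity.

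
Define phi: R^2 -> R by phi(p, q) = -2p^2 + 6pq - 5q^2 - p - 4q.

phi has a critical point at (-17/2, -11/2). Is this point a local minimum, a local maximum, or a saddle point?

local maximum

The Hessian of phi is constant: H = [[-4, 6], [6, -10]].
det(H) = (-4)·(-10) − 6² = 4.
det(H) > 0 and tr(H) = -14 < 0, so H is negative definite and the point is a local maximum.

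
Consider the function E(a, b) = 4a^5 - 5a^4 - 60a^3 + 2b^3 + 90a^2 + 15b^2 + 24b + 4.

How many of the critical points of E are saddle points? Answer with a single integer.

E separates as a function of a plus a function of b, so ∇E=0 decouples.
∂E/∂a = 20a(a - 3)(a - 1)(a + 3) = 0 at a ∈ {-3, 0, 1, 3}; ∂E/∂b = 6(b + 1)(b + 4) = 0 at b ∈ {-4, -1}.
The Hessian is diagonal: diag(E_aa, E_bb). Second derivatives: E_aa(-3)=-1440, E_aa(0)=180, E_aa(1)=-160, E_aa(3)=720; E_bb(-4)=-18, E_bb(-1)=18.
Saddle points occur where the two diagonal entries have opposite signs: (-3, -1), (0, -4), (1, -1), (3, -4). Count: 4.

4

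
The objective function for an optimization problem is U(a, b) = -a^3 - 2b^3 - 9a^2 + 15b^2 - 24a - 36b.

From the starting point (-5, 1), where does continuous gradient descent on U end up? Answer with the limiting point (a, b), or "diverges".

U is separable, so gradient descent decouples: a follows -∂U/∂a, b follows -∂U/∂b.
∂U/∂a = -3(a + 2)(a + 4); at a=-5 this is -9, so a increases.
∂U/∂b = -6(b - 3)(b - 2); at b=1 this is -12, so b increases.
a converges to its nearest critical value -4 (a local min of the a-part); b converges to 2. The iterate converges to (-4, 2).

(-4, 2)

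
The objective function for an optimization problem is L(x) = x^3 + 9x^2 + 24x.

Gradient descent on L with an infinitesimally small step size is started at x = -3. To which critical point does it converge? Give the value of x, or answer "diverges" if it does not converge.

-2

L'(x) = 3(x + 2)(x + 4), so L'(-3) = -3.
Gradient descent moves in the -L' direction, i.e. x is increasing.
The nearest critical point in that direction is x = -2, where L'' = 6 > 0 (a local minimum). The iterate converges there.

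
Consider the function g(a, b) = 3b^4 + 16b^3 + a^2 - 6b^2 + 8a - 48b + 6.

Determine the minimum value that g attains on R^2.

g(a,b) separates as P(a) + Q(b) + 6, so its minimum is min P + min Q + 6.
P'(a) = 2a + 8 vanishes at a ∈ {-4}; Q'(b) = 12(b - 1)(b + 1)(b + 4) vanishes at b ∈ {-4, -1, 1}.
Local minima of P (where P''>0): P(-4)=-16. Local minima of Q: Q(-4)=-160, Q(1)=-35.
So the global minimum of g is P(-4) + Q(-4) + 6 = -16 − 160 + 6 = -170, attained at (-4, -4).

-170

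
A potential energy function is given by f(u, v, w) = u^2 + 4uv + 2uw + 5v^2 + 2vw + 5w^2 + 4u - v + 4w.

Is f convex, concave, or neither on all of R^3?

convex

f is quadratic, so its Hessian is the constant matrix H = [[2, 4, 2], [4, 10, 2], [2, 2, 10]].
Leading principal minors: 2, 4, 24.
All positive ⇒ H ≻ 0 ⇒ convex.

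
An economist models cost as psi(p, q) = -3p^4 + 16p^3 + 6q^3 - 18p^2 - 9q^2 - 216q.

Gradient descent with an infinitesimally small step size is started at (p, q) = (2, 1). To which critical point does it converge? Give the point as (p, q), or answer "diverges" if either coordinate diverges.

psi is separable, so gradient descent decouples: p follows -∂psi/∂p, q follows -∂psi/∂q.
∂psi/∂p = -12p(p - 3)(p - 1); at p=2 this is 24, so p decreases.
∂psi/∂q = 18(q - 4)(q + 3); at q=1 this is -216, so q increases.
p converges to its nearest critical value 1 (a local min of the p-part); q converges to 4. The iterate converges to (1, 4).

(1, 4)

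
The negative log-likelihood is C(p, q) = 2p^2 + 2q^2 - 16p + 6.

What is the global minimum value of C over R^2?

C(p,q) separates as A(p) + B(q) + 6, so its minimum is min A + min B + 6.
A'(p) = 4p - 16 vanishes at p ∈ {4}; B'(q) = 4q vanishes at q ∈ {0}.
Local minima of A (where A''>0): A(4)=-32. Local minima of B: B(0)=0.
So the global minimum of C is A(4) + B(0) + 6 = -32 + 0 + 6 = -26, attained at (4, 0).

-26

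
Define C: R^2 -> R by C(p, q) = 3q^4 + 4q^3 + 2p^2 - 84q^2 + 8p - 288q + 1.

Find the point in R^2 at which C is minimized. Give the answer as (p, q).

(-2, 4)

C(p,q) separates as A(p) + B(q) + 1, so its minimum is min A + min B + 1.
A'(p) = 4p + 8 vanishes at p ∈ {-2}; B'(q) = 12(q - 4)(q + 2)(q + 3) vanishes at q ∈ {-3, -2, 4}.
Local minima of A (where A''>0): A(-2)=-8. Local minima of B: B(-3)=243, B(4)=-1472.
So the global minimum of C is A(-2) + B(4) + 1 = -8 − 1472 + 1 = -1479, attained at (-2, 4).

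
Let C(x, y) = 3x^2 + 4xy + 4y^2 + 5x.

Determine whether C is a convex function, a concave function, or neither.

convex

C is quadratic, so its Hessian is the constant matrix H = [[6, 4], [4, 8]].
det(H) = 32, tr(H) = 14.
det(H) > 0 and tr(H) > 0, so H is positive definite everywhere: convex.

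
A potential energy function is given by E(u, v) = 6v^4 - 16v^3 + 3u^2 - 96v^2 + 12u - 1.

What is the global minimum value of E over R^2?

E(u,v) separates as P(u) + Q(v) − 1, so its minimum is min P + min Q − 1.
P'(u) = 6u + 12 vanishes at u ∈ {-2}; Q'(v) = 24v(v - 4)(v + 2) vanishes at v ∈ {-2, 0, 4}.
Local minima of P (where P''>0): P(-2)=-12. Local minima of Q: Q(-2)=-160, Q(4)=-1024.
So the global minimum of E is P(-2) + Q(4) − 1 = -12 − 1024 − 1 = -1037, attained at (-2, 4).

-1037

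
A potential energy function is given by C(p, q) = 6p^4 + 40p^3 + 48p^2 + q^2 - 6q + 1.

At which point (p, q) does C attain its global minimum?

C(p,q) separates as A(p) + B(q) + 1, so its minimum is min A + min B + 1.
A'(p) = 24p(p + 1)(p + 4) vanishes at p ∈ {-4, -1, 0}; B'(q) = 2q - 6 vanishes at q ∈ {3}.
Local minima of A (where A''>0): A(-4)=-256, A(0)=0. Local minima of B: B(3)=-9.
So the global minimum of C is A(-4) + B(3) + 1 = -256 − 9 + 1 = -264, attained at (-4, 3).

(-4, 3)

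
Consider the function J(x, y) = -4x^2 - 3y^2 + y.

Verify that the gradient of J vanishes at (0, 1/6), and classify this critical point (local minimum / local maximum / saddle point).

∇J = (-8x, -6y + 1); substituting (0, 1/6) gives ∇J = (0, 0), so (0, 1/6) is indeed a critical point.
The Hessian of J is constant: H = [[-8, 0], [0, -6]].
det(H) = (-8)·(-6) − 0² = 48.
det(H) > 0 and tr(H) = -14 < 0, so H is negative definite and the point is a local maximum.

local maximum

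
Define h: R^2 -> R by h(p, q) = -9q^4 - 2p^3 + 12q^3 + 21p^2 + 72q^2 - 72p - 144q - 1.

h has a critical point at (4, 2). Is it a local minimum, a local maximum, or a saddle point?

The mixed partial ∂²h/∂p∂q is 0, so the Hessian at any point is diag(h_pp, h_qq) = diag(6(-2p + 7), 36(-3q^2 + 2q + 4)).
At (4, 2): H = diag(-6, -144).
Both eigenvalues are negative, so H is negative definite: a local maximum.

local maximum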